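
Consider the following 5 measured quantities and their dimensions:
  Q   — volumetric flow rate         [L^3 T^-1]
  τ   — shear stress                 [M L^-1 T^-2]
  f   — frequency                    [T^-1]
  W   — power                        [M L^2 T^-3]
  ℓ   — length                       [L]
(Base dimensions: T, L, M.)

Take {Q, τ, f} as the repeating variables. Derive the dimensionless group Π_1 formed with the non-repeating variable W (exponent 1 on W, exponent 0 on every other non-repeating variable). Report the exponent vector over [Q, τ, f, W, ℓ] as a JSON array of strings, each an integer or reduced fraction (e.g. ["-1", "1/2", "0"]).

["-1", "-1", "0", "1", "0"]

Exponent matrix [T,L,M] × [Q,τ,f,W,ℓ]:
  T: [-1 -2 -1 -3  0]
  L: [ 3 -1  0  2  1]
  M: [ 0  1  0  1  0]
RREF → pivots at {Q,τ,f} ⇒ r = 3
Repeat: Q,τ,f; free: W,ℓ
RREF:
  r0: [   1    0    0    1  1/3]
  r1: [   0    1    0    1    0]
  r2: [   0    0    1    0 -1/3]
Fix exponent of W at 1, ℓ at 0; solve each RREF row for its pivot's exponent:
  r0: exp(Q) + (1)·1 = 0 ⇒ exp(Q) = -1
  r1: exp(τ) + (1)·1 = 0 ⇒ exp(τ) = -1
  r2: exp(f) + (0)·1 = 0 ⇒ exp(f) = 0
Π_1 = Q^-1 · τ^-1 · W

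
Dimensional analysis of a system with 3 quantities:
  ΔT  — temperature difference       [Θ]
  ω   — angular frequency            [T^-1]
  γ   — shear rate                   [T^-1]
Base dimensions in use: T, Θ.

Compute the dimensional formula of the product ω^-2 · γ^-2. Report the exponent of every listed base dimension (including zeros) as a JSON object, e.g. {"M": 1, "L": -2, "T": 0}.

{"T": 4, "Θ": 0}

Exponent matrix [T,Θ] × [ΔT,ω,γ]:
  T: [ 0 -1 -1]
  Θ: [ 1  0  0]
  [T]: (-2)·-1+(-2)·-1 = 4
  [Θ]: (-2)·0+(-2)·0 = 0
⇒ T^4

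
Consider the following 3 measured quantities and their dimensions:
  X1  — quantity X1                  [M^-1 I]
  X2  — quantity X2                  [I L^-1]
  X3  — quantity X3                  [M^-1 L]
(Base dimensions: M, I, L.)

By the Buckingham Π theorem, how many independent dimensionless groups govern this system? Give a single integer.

1

Write exponents as rows M,I,L / cols X1,X2,X3:
  M: [-1  0 -1]
  I: [ 1  1  0]
  L: [ 0 -1  1]
Row reduction gives pivot columns X1,X2; rank = 2
3 vars − rank 2 = 1 Π group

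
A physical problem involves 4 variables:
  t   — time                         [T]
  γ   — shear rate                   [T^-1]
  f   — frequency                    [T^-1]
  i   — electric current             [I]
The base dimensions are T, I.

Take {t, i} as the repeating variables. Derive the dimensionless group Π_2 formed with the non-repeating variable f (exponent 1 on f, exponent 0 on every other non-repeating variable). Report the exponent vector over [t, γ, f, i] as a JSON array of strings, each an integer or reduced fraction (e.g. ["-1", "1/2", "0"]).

Write exponents as rows T,I / cols t,γ,f,i:
  T: [ 1 -1 -1  0]
  I: [ 0  0  0  1]
RREF → pivots at {t,i} ⇒ r = 2
Repeat: t,i; free: γ,f
RREF:
  r0: [   1   -1   -1    0]
  r1: [   0    0    0    1]
Fix exponent of f at 1, γ at 0; solve each RREF row for its pivot's exponent:
  r0: exp(t) + (-1)·1 = 0 ⇒ exp(t) = 1
  r1: exp(i) + (0)·1 = 0 ⇒ exp(i) = 0
Π_2 = t · f

["1", "0", "1", "0"]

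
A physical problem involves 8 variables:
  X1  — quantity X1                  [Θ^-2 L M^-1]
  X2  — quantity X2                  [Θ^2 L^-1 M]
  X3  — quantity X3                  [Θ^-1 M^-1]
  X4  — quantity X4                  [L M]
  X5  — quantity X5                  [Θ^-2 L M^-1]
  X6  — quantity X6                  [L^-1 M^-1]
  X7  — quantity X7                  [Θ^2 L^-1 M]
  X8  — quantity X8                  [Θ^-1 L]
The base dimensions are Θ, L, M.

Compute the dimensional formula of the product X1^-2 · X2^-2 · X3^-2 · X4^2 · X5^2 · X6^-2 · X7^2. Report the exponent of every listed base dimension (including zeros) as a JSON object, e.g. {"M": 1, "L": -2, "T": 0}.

{"Θ": 2, "L": 4, "M": 6}

Exponent matrix [Θ,L,M] × [X1,X2,X3,X4,X5,X6,X7,X8]:
  Θ: [-2  2 -1  0 -2  0  2 -1]
  L: [ 1 -1  0  1  1 -1 -1  1]
  M: [-1  1 -1  1 -1 -1  1  0]
  [Θ]: (-2)·-2+(-2)·2+(-2)·-1+(2)·0+(2)·-2+(-2)·0+(2)·2 = 2
  [L]: (-2)·1+(-2)·-1+(-2)·0+(2)·1+(2)·1+(-2)·-1+(2)·-1 = 4
  [M]: (-2)·-1+(-2)·1+(-2)·-1+(2)·1+(2)·-1+(-2)·-1+(2)·1 = 6
⇒ Θ^2 L^4 M^6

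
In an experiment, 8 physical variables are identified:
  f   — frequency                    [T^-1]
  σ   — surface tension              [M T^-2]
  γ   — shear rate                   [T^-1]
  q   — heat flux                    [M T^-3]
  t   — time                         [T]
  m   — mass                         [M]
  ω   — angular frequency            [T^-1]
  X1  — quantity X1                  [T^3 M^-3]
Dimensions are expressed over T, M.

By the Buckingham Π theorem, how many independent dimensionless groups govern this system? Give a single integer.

6

Write exponents as rows T,M / cols f,σ,γ,q,t,m,ω,X1:
  T: [-1 -2 -1 -3  1  0 -1  3]
  M: [ 0  1  0  1  0  1  0 -3]
Echelon form has 2 nonzero rows (pivots: f,σ)
n=8, r=2 ⇒ 6 dimensionless groups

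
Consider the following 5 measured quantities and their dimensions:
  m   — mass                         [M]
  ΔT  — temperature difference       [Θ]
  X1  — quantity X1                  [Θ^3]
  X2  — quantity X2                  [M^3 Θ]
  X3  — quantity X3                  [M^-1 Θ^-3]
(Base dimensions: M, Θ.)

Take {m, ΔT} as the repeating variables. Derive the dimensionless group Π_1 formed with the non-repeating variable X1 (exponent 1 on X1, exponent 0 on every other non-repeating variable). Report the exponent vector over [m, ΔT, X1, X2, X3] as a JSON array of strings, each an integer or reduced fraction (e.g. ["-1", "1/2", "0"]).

Exponent matrix [M,Θ] × [m,ΔT,X1,X2,X3]:
  M: [ 1  0  0  3 -1]
  Θ: [ 0  1  3  1 -3]
RREF → pivots at {m,ΔT} ⇒ r = 2
Pivot set = {m,ΔT}, free = {X1,X2,X3}
RREF:
  r0: [   1    0    0    3   -1]
  r1: [   0    1    3    1   -3]
Fix exponent of X1 at 1, X2 at 0, X3 at 0; solve each RREF row for its pivot's exponent:
  r0: exp(m) + (0)·1 = 0 ⇒ exp(m) = 0
  r1: exp(ΔT) + (3)·1 = 0 ⇒ exp(ΔT) = -3
Π_1 = ΔT^-3 · X1

["0", "-3", "1", "0", "0"]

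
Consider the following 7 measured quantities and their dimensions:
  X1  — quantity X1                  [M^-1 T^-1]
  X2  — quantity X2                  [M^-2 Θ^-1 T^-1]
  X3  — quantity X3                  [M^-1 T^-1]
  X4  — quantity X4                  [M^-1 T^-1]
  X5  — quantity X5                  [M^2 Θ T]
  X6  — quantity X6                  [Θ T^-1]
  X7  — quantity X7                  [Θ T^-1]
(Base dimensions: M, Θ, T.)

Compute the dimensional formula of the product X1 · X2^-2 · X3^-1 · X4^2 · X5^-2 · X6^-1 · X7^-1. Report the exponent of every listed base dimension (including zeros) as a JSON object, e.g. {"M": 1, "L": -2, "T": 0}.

{"M": -2, "Θ": -2, "T": 0}

Exponent matrix [M,Θ,T] × [X1,X2,X3,X4,X5,X6,X7]:
  M: [-1 -2 -1 -1  2  0  0]
  Θ: [ 0 -1  0  0  1  1  1]
  T: [-1 -1 -1 -1  1 -1 -1]
  [M]: (1)·-1+(-2)·-2+(-1)·-1+(2)·-1+(-2)·2+(-1)·0+(-1)·0 = -2
  [Θ]: (1)·0+(-2)·-1+(-1)·0+(2)·0+(-2)·1+(-1)·1+(-1)·1 = -2
  [T]: (1)·-1+(-2)·-1+(-1)·-1+(2)·-1+(-2)·1+(-1)·-1+(-1)·-1 = 0
⇒ M^-2 Θ^-2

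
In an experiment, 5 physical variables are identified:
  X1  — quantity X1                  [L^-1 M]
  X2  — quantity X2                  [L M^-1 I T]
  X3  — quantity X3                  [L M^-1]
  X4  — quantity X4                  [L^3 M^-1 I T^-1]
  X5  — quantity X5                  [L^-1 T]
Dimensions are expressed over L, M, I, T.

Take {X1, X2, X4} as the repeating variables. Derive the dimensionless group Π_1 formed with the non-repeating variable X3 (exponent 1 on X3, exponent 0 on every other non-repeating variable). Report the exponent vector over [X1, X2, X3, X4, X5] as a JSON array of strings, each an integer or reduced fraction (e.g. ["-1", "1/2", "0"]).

["1", "0", "1", "0", "0"]

Dimensional matrix (L×M×I×T by X1×X2×X3×X4×X5):
  L: [-1  1  1  3 -1]
  M: [ 1 -1 -1 -1  0]
  I: [ 0  1  0  1  0]
  T: [ 0  1  0 -1  1]
Row reduction gives pivot columns X1,X2,X4; rank = 3
Repeat: X1,X2,X4; free: X3,X5
RREF:
  r0: [   1    0   -1    0    0]
  r1: [   0    1    0    0  1/2]
  r2: [   0    0    0    1 -1/2]
  r3: [   0    0    0    0    0]
Fix exponent of X3 at 1, X5 at 0; solve each RREF row for its pivot's exponent:
  r0: exp(X1) + (-1)·1 = 0 ⇒ exp(X1) = 1
  r1: exp(X2) + (0)·1 = 0 ⇒ exp(X2) = 0
  r2: exp(X4) + (0)·1 = 0 ⇒ exp(X4) = 0
Π_1 = X1 · X3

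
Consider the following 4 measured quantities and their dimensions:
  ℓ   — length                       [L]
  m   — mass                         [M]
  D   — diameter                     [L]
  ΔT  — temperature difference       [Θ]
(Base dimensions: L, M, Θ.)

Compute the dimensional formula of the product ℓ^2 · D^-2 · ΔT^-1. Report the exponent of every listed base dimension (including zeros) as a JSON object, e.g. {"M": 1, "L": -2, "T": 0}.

{"L": 0, "M": 0, "Θ": -1}

Dimensional matrix (L×M×Θ by ℓ×m×D×ΔT):
  L: [ 1  0  1  0]
  M: [ 0  1  0  0]
  Θ: [ 0  0  0  1]
  [L]: (2)·1+(-2)·1+(-1)·0 = 0
  [M]: (2)·0+(-2)·0+(-1)·0 = 0
  [Θ]: (2)·0+(-2)·0+(-1)·1 = -1
⇒ Θ^-1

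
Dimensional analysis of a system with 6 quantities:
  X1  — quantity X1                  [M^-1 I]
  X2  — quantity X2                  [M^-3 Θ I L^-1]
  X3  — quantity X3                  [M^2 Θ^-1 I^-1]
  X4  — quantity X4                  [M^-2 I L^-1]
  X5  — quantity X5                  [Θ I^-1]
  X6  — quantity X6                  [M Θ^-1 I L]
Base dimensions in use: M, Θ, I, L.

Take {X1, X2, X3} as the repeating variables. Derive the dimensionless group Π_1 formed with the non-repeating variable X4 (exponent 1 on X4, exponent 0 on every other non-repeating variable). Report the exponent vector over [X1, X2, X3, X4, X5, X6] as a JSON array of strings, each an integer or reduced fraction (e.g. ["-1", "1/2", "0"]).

["-1", "-1", "-1", "1", "0", "0"]

Exponent matrix [M,Θ,I,L] × [X1,X2,X3,X4,X5,X6]:
  M: [-1 -3  2 -2  0  1]
  Θ: [ 0  1 -1  0  1 -1]
  I: [ 1  1 -1  1 -1  1]
  L: [ 0 -1  0 -1  0  1]
Row reduction gives pivot columns X1,X2,X3; rank = 3
Pivot set = {X1,X2,X3}, free = {X4,X5,X6}
RREF:
  r0: [   1    0    0    1   -2    2]
  r1: [   0    1    0    1    0   -1]
  r2: [   0    0    1    1   -1    0]
  r3: [   0    0    0    0    0    0]
Fix exponent of X4 at 1, X5 at 0, X6 at 0; solve each RREF row for its pivot's exponent:
  r0: exp(X1) + (1)·1 = 0 ⇒ exp(X1) = -1
  r1: exp(X2) + (1)·1 = 0 ⇒ exp(X2) = -1
  r2: exp(X3) + (1)·1 = 0 ⇒ exp(X3) = -1
Π_1 = X1^-1 · X2^-1 · X3^-1 · X4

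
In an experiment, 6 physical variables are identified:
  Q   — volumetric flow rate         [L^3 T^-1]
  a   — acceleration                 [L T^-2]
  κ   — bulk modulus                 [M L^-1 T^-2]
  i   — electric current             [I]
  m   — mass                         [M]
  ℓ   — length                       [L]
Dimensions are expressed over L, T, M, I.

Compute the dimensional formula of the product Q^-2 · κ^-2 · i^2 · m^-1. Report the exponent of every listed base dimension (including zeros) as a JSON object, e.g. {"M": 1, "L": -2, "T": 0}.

{"L": -4, "T": 6, "M": -3, "I": 2}

Dimensional matrix (L×T×M×I by Q×a×κ×i×m×ℓ):
  L: [ 3  1 -1  0  0  1]
  T: [-1 -2 -2  0  0  0]
  M: [ 0  0  1  0  1  0]
  I: [ 0  0  0  1  0  0]
  [L]: (-2)·3+(-2)·-1+(2)·0+(-1)·0 = -4
  [T]: (-2)·-1+(-2)·-2+(2)·0+(-1)·0 = 6
  [M]: (-2)·0+(-2)·1+(2)·0+(-1)·1 = -3
  [I]: (-2)·0+(-2)·0+(2)·1+(-1)·0 = 2
⇒ L^-4 T^6 M^-3 I^2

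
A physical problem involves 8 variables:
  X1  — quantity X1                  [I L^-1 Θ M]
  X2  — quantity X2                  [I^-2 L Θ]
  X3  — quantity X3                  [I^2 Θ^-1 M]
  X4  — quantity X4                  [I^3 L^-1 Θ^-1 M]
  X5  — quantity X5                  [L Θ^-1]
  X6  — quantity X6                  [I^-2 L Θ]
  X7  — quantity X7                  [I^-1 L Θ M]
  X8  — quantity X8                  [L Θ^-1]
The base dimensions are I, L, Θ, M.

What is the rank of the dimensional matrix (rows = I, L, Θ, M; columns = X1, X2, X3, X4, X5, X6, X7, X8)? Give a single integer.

Exponent matrix [I,L,Θ,M] × [X1,X2,X3,X4,X5,X6,X7,X8]:
  I: [ 1 -2  2  3  0 -2 -1  0]
  L: [-1  1  0 -1  1  1  1  1]
  Θ: [ 1  1 -1 -1 -1  1  1 -1]
  M: [ 1  0  1  1  0  0  1  0]
Row reduction gives pivot columns X1,X2,X3; rank = 3

3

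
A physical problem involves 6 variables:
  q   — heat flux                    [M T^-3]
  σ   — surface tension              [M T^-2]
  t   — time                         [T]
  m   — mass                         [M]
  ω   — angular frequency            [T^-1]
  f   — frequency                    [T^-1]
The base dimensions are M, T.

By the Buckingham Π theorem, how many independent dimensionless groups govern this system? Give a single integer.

4

Dimensional matrix (M×T by q×σ×t×m×ω×f):
  M: [ 1  1  0  1  0  0]
  T: [-3 -2  1  0 -1 -1]
RREF → pivots at {q,σ} ⇒ r = 2
Π count = n − r = 6 − 2 = 4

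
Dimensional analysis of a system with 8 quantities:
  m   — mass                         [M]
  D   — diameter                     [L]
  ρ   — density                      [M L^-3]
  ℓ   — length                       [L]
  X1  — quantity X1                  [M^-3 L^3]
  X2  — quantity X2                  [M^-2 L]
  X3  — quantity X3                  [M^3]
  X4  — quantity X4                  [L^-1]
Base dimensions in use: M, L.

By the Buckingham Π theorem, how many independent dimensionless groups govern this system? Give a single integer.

Dimensional matrix (M×L by m×D×ρ×ℓ×X1×X2×X3×X4):
  M: [ 1  0  1  0 -3 -2  3  0]
  L: [ 0  1 -3  1  3  1  0 -1]
Echelon form has 2 nonzero rows (pivots: m,D)
8 vars − rank 2 = 6 Π groups

6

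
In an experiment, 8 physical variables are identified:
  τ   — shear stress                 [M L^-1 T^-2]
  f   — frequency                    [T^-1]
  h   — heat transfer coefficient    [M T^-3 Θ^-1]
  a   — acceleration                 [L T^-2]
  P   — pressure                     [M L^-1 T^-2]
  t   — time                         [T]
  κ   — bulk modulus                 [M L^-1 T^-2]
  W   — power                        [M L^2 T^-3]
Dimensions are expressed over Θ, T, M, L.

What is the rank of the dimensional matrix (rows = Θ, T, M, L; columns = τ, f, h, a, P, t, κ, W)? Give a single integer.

4

Dimensional matrix (Θ×T×M×L by τ×f×h×a×P×t×κ×W):
  Θ: [ 0  0 -1  0  0  0  0  0]
  T: [-2 -1 -3 -2 -2  1 -2 -3]
  M: [ 1  0  1  0  1  0  1  1]
  L: [-1  0  0  1 -1  0 -1  2]
Echelon form has 4 nonzero rows (pivots: τ,f,h,a)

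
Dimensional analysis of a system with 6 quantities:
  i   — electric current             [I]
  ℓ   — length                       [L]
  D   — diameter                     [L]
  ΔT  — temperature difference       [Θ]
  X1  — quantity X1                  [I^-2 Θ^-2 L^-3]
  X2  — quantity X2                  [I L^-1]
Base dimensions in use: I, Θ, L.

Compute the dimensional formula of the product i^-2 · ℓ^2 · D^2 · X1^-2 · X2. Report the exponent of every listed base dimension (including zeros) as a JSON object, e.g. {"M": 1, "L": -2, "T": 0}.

{"I": 3, "Θ": 4, "L": 9}

Dimensional matrix (I×Θ×L by i×ℓ×D×ΔT×X1×X2):
  I: [ 1  0  0  0 -2  1]
  Θ: [ 0  0  0  1 -2  0]
  L: [ 0  1  1  0 -3 -1]
  [I]: (-2)·1+(2)·0+(2)·0+(-2)·-2+(1)·1 = 3
  [Θ]: (-2)·0+(2)·0+(2)·0+(-2)·-2+(1)·0 = 4
  [L]: (-2)·0+(2)·1+(2)·1+(-2)·-3+(1)·-1 = 9
⇒ I^3 Θ^4 L^9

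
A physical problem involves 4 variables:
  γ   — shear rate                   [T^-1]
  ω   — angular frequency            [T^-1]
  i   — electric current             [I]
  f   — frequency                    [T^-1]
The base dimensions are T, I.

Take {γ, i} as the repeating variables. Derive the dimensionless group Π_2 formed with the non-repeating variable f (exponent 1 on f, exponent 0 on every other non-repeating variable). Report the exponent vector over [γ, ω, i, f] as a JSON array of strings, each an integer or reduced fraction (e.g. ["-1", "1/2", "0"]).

Dimensional matrix (T×I by γ×ω×i×f):
  T: [-1 -1  0 -1]
  I: [ 0  0  1  0]
Row reduction gives pivot columns γ,i; rank = 2
Pivot set = {γ,i}, free = {ω,f}
RREF:
  r0: [   1    1    0    1]
  r1: [   0    0    1    0]
Fix exponent of f at 1, ω at 0; solve each RREF row for its pivot's exponent:
  r0: exp(γ) + (1)·1 = 0 ⇒ exp(γ) = -1
  r1: exp(i) + (0)·1 = 0 ⇒ exp(i) = 0
Π_2 = γ^-1 · f

["-1", "0", "0", "1"]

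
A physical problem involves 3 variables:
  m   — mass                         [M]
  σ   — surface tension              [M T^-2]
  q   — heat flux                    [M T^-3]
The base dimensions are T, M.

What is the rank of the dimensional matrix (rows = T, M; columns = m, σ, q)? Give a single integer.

2

Write exponents as rows T,M / cols m,σ,q:
  T: [ 0 -2 -3]
  M: [ 1  1  1]
Echelon form has 2 nonzero rows (pivots: m,σ)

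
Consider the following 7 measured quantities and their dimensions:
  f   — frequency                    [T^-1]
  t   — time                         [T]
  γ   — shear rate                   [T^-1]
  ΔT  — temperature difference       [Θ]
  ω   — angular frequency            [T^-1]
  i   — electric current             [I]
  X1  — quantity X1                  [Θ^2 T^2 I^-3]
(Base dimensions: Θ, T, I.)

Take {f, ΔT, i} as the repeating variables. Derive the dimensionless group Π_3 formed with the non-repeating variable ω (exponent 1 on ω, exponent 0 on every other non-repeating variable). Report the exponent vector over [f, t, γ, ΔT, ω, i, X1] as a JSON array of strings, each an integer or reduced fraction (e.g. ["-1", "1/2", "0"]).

Write exponents as rows Θ,T,I / cols f,t,γ,ΔT,ω,i,X1:
  Θ: [ 0  0  0  1  0  0  2]
  T: [-1  1 -1  0 -1  0  2]
  I: [ 0  0  0  0  0  1 -3]
RREF → pivots at {f,ΔT,i} ⇒ r = 3
Pivot set = {f,ΔT,i}, free = {t,γ,ω,X1}
RREF:
  r0: [   1   -1    1    0    1    0   -2]
  r1: [   0    0    0    1    0    0    2]
  r2: [   0    0    0    0    0    1   -3]
Fix exponent of ω at 1, t at 0, γ at 0, X1 at 0; solve each RREF row for its pivot's exponent:
  r0: exp(f) + (1)·1 = 0 ⇒ exp(f) = -1
  r1: exp(ΔT) + (0)·1 = 0 ⇒ exp(ΔT) = 0
  r2: exp(i) + (0)·1 = 0 ⇒ exp(i) = 0
Π_3 = f^-1 · ω

["-1", "0", "0", "0", "1", "0", "0"]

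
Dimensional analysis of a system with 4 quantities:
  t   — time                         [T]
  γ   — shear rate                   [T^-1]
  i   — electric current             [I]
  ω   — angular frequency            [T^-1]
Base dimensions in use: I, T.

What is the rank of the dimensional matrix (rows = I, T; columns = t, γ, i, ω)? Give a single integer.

Write exponents as rows I,T / cols t,γ,i,ω:
  I: [ 0  0  1  0]
  T: [ 1 -1  0 -1]
Echelon form has 2 nonzero rows (pivots: t,i)

2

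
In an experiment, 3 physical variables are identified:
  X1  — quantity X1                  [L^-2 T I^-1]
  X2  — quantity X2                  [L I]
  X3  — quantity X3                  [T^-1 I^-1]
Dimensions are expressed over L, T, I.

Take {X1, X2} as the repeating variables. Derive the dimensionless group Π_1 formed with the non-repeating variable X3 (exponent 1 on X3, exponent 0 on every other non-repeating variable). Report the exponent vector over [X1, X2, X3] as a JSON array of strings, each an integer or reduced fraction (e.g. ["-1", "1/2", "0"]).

Dimensional matrix (L×T×I by X1×X2×X3):
  L: [-2  1  0]
  T: [ 1  0 -1]
  I: [-1  1 -1]
Row reduction gives pivot columns X1,X2; rank = 2
Repeat: X1,X2; free: X3
RREF:
  r0: [   1    0   -1]
  r1: [   0    1   -2]
  r2: [   0    0    0]
Fix exponent of X3 at 1; solve each RREF row for its pivot's exponent:
  r0: exp(X1) + (-1)·1 = 0 ⇒ exp(X1) = 1
  r1: exp(X2) + (-2)·1 = 0 ⇒ exp(X2) = 2
Π_1 = X1 · X2^2 · X3

["1", "2", "1"]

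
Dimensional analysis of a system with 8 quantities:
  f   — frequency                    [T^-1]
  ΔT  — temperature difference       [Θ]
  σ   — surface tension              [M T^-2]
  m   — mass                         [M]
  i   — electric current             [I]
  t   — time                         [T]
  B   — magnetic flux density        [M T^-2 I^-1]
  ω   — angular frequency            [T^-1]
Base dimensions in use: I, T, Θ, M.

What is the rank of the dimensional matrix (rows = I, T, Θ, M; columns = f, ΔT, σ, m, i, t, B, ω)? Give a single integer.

4

Write exponents as rows I,T,Θ,M / cols f,ΔT,σ,m,i,t,B,ω:
  I: [ 0  0  0  0  1  0 -1  0]
  T: [-1  0 -2  0  0  1 -2 -1]
  Θ: [ 0  1  0  0  0  0  0  0]
  M: [ 0  0  1  1  0  0  1  0]
RREF → pivots at {f,ΔT,σ,i} ⇒ r = 4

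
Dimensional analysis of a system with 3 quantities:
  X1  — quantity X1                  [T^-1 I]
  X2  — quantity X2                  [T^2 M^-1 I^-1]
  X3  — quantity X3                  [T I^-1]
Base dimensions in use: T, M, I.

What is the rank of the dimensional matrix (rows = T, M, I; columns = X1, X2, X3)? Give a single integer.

Write exponents as rows T,M,I / cols X1,X2,X3:
  T: [-1  2  1]
  M: [ 0 -1  0]
  I: [ 1 -1 -1]
Echelon form has 2 nonzero rows (pivots: X1,X2)

2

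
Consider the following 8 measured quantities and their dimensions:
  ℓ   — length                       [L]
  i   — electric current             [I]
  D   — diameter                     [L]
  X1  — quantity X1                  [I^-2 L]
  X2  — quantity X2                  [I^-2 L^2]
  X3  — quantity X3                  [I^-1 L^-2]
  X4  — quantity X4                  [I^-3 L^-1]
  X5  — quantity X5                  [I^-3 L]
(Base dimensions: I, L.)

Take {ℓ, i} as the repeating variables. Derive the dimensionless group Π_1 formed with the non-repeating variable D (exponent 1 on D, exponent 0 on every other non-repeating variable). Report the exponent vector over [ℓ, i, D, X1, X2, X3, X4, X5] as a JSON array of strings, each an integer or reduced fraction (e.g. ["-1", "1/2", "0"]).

["-1", "0", "1", "0", "0", "0", "0", "0"]

Exponent matrix [I,L] × [ℓ,i,D,X1,X2,X3,X4,X5]:
  I: [ 0  1  0 -2 -2 -1 -3 -3]
  L: [ 1  0  1  1  2 -2 -1  1]
RREF → pivots at {ℓ,i} ⇒ r = 2
Repeat: ℓ,i; free: D,X1,X2,X3,X4,X5
RREF:
  r0: [   1    0    1    1    2   -2   -1    1]
  r1: [   0    1    0   -2   -2   -1   -3   -3]
Fix exponent of D at 1, X1 at 0, X2 at 0, X3 at 0, X4 at 0, X5 at 0; solve each RREF row for its pivot's exponent:
  r0: exp(ℓ) + (1)·1 = 0 ⇒ exp(ℓ) = -1
  r1: exp(i) + (0)·1 = 0 ⇒ exp(i) = 0
Π_1 = ℓ^-1 · D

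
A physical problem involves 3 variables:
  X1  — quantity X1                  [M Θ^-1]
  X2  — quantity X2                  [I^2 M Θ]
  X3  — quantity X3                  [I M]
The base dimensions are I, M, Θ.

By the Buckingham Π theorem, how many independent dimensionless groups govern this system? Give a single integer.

1

Exponent matrix [I,M,Θ] × [X1,X2,X3]:
  I: [ 0  2  1]
  M: [ 1  1  1]
  Θ: [-1  1  0]
Echelon form has 2 nonzero rows (pivots: X1,X2)
3 vars − rank 2 = 1 Π group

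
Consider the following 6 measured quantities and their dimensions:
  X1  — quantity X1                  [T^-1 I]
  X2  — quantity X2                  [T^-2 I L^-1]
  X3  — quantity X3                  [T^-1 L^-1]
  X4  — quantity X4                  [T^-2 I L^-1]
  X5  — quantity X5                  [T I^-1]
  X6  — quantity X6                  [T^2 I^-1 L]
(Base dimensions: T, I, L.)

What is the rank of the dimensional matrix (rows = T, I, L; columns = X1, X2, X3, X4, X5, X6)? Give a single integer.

2

Dimensional matrix (T×I×L by X1×X2×X3×X4×X5×X6):
  T: [-1 -2 -1 -2  1  2]
  I: [ 1  1  0  1 -1 -1]
  L: [ 0 -1 -1 -1  0  1]
Echelon form has 2 nonzero rows (pivots: X1,X2)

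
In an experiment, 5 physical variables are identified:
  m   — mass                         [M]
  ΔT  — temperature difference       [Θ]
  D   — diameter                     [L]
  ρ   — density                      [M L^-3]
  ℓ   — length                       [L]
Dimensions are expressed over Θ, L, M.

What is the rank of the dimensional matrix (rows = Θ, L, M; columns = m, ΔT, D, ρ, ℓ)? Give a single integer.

Exponent matrix [Θ,L,M] × [m,ΔT,D,ρ,ℓ]:
  Θ: [ 0  1  0  0  0]
  L: [ 0  0  1 -3  1]
  M: [ 1  0  0  1  0]
RREF → pivots at {m,ΔT,D} ⇒ r = 3

3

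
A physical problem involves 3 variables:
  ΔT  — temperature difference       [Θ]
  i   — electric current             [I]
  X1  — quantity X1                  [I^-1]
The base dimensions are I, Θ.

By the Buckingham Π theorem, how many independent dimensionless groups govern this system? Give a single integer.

1

Exponent matrix [I,Θ] × [ΔT,i,X1]:
  I: [ 0  1 -1]
  Θ: [ 1  0  0]
Echelon form has 2 nonzero rows (pivots: ΔT,i)
n=3, r=2 ⇒ 1 dimensionless group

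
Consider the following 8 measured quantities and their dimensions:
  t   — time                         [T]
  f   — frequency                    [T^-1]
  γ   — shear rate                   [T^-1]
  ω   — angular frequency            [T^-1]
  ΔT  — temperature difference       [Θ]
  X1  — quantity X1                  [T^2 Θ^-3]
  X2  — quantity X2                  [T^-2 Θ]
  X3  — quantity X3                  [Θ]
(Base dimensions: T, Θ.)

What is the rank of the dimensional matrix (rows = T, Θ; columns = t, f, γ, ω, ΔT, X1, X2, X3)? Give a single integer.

2

Write exponents as rows T,Θ / cols t,f,γ,ω,ΔT,X1,X2,X3:
  T: [ 1 -1 -1 -1  0  2 -2  0]
  Θ: [ 0  0  0  0  1 -3  1  1]
RREF → pivots at {t,ΔT} ⇒ r = 2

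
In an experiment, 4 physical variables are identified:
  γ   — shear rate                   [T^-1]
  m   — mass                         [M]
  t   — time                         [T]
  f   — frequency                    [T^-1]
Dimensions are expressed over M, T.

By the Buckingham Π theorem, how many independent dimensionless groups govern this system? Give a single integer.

2

Exponent matrix [M,T] × [γ,m,t,f]:
  M: [ 0  1  0  0]
  T: [-1  0  1 -1]
Echelon form has 2 nonzero rows (pivots: γ,m)
n=4, r=2 ⇒ 2 dimensionless groups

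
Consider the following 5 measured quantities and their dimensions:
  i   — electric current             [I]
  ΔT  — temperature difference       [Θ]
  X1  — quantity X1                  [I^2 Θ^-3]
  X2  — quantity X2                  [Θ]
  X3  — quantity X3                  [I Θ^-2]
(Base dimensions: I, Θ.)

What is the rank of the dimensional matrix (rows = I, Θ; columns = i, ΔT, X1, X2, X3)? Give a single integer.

2

Exponent matrix [I,Θ] × [i,ΔT,X1,X2,X3]:
  I: [ 1  0  2  0  1]
  Θ: [ 0  1 -3  1 -2]
RREF → pivots at {i,ΔT} ⇒ r = 2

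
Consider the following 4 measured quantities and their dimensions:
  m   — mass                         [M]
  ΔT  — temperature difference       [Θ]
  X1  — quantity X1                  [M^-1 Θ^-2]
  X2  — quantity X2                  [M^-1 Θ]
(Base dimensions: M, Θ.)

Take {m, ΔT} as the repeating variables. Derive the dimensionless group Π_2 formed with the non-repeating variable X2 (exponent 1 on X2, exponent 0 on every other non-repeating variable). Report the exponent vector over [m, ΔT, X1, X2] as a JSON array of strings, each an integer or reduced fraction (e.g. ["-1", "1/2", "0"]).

Write exponents as rows M,Θ / cols m,ΔT,X1,X2:
  M: [ 1  0 -1 -1]
  Θ: [ 0  1 -2  1]
Echelon form has 2 nonzero rows (pivots: m,ΔT)
Pivot set = {m,ΔT}, free = {X1,X2}
RREF:
  r0: [   1    0   -1   -1]
  r1: [   0    1   -2    1]
Fix exponent of X2 at 1, X1 at 0; solve each RREF row for its pivot's exponent:
  r0: exp(m) + (-1)·1 = 0 ⇒ exp(m) = 1
  r1: exp(ΔT) + (1)·1 = 0 ⇒ exp(ΔT) = -1
Π_2 = m · ΔT^-1 · X2

["1", "-1", "0", "1"]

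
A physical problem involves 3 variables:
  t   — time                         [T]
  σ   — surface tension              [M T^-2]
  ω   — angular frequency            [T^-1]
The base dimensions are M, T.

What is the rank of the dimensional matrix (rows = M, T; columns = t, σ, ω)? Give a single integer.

Exponent matrix [M,T] × [t,σ,ω]:
  M: [ 0  1  0]
  T: [ 1 -2 -1]
Row reduction gives pivot columns t,σ; rank = 2

2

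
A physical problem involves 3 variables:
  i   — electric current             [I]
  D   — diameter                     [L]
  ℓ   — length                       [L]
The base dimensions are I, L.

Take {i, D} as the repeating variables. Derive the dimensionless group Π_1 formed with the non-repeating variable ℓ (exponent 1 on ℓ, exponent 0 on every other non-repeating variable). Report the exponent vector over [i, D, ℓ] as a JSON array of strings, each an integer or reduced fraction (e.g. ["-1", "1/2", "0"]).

["0", "-1", "1"]

Exponent matrix [I,L] × [i,D,ℓ]:
  I: [ 1  0  0]
  L: [ 0  1  1]
Echelon form has 2 nonzero rows (pivots: i,D)
Repeat: i,D; free: ℓ
RREF:
  r0: [   1    0    0]
  r1: [   0    1    1]
Fix exponent of ℓ at 1; solve each RREF row for its pivot's exponent:
  r0: exp(i) + (0)·1 = 0 ⇒ exp(i) = 0
  r1: exp(D) + (1)·1 = 0 ⇒ exp(D) = -1
Π_1 = D^-1 · ℓ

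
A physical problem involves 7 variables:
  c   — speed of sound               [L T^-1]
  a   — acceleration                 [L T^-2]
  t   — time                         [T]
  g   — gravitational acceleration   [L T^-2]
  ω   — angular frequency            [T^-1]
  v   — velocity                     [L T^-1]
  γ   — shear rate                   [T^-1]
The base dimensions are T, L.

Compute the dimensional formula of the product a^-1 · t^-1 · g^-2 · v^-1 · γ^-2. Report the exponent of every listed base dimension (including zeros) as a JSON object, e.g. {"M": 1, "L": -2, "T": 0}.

{"T": 8, "L": -4}

Dimensional matrix (T×L by c×a×t×g×ω×v×γ):
  T: [-1 -2  1 -2 -1 -1 -1]
  L: [ 1  1  0  1  0  1  0]
  [T]: (-1)·-2+(-1)·1+(-2)·-2+(-1)·-1+(-2)·-1 = 8
  [L]: (-1)·1+(-1)·0+(-2)·1+(-1)·1+(-2)·0 = -4
⇒ T^8 L^-4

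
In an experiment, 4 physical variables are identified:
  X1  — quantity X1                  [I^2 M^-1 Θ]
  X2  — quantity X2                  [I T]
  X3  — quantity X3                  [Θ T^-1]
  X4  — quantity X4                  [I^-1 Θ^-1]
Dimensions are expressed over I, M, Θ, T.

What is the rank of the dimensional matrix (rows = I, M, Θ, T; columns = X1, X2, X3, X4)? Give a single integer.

3

Dimensional matrix (I×M×Θ×T by X1×X2×X3×X4):
  I: [ 2  1  0 -1]
  M: [-1  0  0  0]
  Θ: [ 1  0  1 -1]
  T: [ 0  1 -1  0]
Echelon form has 3 nonzero rows (pivots: X1,X2,X3)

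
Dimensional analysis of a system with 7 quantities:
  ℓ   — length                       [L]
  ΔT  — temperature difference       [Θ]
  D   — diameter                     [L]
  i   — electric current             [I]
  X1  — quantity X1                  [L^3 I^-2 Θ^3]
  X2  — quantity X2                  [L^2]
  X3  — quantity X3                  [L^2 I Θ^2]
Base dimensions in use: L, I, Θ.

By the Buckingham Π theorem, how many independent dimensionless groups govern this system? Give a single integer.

Exponent matrix [L,I,Θ] × [ℓ,ΔT,D,i,X1,X2,X3]:
  L: [ 1  0  1  0  3  2  2]
  I: [ 0  0  0  1 -2  0  1]
  Θ: [ 0  1  0  0  3  0  2]
RREF → pivots at {ℓ,ΔT,i} ⇒ r = 3
7 vars − rank 3 = 4 Π groups

4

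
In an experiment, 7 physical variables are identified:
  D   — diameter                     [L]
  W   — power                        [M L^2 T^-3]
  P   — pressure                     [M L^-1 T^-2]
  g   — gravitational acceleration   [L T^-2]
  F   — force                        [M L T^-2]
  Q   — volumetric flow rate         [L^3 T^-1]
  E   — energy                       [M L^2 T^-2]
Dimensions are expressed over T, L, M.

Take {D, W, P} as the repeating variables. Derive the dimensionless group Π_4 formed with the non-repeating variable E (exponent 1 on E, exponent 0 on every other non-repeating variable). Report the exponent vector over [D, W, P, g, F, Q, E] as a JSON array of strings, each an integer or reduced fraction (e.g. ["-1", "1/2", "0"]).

Dimensional matrix (T×L×M by D×W×P×g×F×Q×E):
  T: [ 0 -3 -2 -2 -2 -1 -2]
  L: [ 1  2 -1  1  1  3  2]
  M: [ 0  1  1  0  1  0  1]
Row reduction gives pivot columns D,W,P; rank = 3
Repeat: D,W,P; free: g,F,Q,E
RREF:
  r0: [   1    0    0   -5    2    0    3]
  r1: [   0    1    0    2    0    1    0]
  r2: [   0    0    1   -2    1   -1    1]
Fix exponent of E at 1, g at 0, F at 0, Q at 0; solve each RREF row for its pivot's exponent:
  r0: exp(D) + (3)·1 = 0 ⇒ exp(D) = -3
  r1: exp(W) + (0)·1 = 0 ⇒ exp(W) = 0
  r2: exp(P) + (1)·1 = 0 ⇒ exp(P) = -1
Π_4 = D^-3 · P^-1 · E

["-3", "0", "-1", "0", "0", "0", "1"]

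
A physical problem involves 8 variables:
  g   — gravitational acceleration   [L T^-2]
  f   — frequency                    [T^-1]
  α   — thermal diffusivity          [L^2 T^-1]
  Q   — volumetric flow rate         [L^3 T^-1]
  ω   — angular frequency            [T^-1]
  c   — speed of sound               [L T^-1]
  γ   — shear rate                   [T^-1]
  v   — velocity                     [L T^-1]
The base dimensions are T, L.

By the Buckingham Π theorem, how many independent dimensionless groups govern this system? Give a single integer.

Dimensional matrix (T×L by g×f×α×Q×ω×c×γ×v):
  T: [-2 -1 -1 -1 -1 -1 -1 -1]
  L: [ 1  0  2  3  0  1  0  1]
RREF → pivots at {g,f} ⇒ r = 2
Π count = n − r = 8 − 2 = 6

6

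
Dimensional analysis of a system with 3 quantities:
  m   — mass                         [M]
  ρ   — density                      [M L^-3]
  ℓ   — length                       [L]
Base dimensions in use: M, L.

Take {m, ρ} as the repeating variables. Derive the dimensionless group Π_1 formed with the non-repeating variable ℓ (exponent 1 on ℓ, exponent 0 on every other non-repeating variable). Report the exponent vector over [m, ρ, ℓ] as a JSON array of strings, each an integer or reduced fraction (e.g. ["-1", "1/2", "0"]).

Exponent matrix [M,L] × [m,ρ,ℓ]:
  M: [ 1  1  0]
  L: [ 0 -3  1]
Row reduction gives pivot columns m,ρ; rank = 2
Pivot set = {m,ρ}, free = {ℓ}
RREF:
  r0: [   1    0  1/3]
  r1: [   0    1 -1/3]
Fix exponent of ℓ at 1; solve each RREF row for its pivot's exponent:
  r0: exp(m) + (1/3)·1 = 0 ⇒ exp(m) = -1/3
  r1: exp(ρ) + (-1/3)·1 = 0 ⇒ exp(ρ) = 1/3
Π_1 = m^(-1/3) · ρ^(1/3) · ℓ

["-1/3", "1/3", "1"]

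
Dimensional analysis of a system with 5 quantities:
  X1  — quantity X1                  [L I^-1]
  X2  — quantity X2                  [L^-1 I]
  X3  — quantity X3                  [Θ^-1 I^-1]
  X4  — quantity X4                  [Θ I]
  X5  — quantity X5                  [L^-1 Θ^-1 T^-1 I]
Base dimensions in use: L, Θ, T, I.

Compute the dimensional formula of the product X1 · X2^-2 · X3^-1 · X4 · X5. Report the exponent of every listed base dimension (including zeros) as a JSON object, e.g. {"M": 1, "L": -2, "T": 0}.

Write exponents as rows L,Θ,T,I / cols X1,X2,X3,X4,X5:
  L: [ 1 -1  0  0 -1]
  Θ: [ 0  0 -1  1 -1]
  T: [ 0  0  0  0 -1]
  I: [-1  1 -1  1  1]
  [L]: (1)·1+(-2)·-1+(-1)·0+(1)·0+(1)·-1 = 2
  [Θ]: (1)·0+(-2)·0+(-1)·-1+(1)·1+(1)·-1 = 1
  [T]: (1)·0+(-2)·0+(-1)·0+(1)·0+(1)·-1 = -1
  [I]: (1)·-1+(-2)·1+(-1)·-1+(1)·1+(1)·1 = 0
⇒ L^2 Θ T^-1

{"L": 2, "Θ": 1, "T": -1, "I": 0}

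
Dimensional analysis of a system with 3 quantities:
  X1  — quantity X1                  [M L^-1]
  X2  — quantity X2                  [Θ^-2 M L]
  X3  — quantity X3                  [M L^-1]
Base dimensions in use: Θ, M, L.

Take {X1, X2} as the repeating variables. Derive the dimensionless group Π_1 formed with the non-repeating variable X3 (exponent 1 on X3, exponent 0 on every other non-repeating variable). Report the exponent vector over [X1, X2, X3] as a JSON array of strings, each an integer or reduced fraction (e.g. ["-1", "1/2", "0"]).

Exponent matrix [Θ,M,L] × [X1,X2,X3]:
  Θ: [ 0 -2  0]
  M: [ 1  1  1]
  L: [-1  1 -1]
Row reduction gives pivot columns X1,X2; rank = 2
Repeat: X1,X2; free: X3
RREF:
  r0: [   1    0    1]
  r1: [   0    1    0]
  r2: [   0    0    0]
Fix exponent of X3 at 1; solve each RREF row for its pivot's exponent:
  r0: exp(X1) + (1)·1 = 0 ⇒ exp(X1) = -1
  r1: exp(X2) + (0)·1 = 0 ⇒ exp(X2) = 0
Π_1 = X1^-1 · X3

["-1", "0", "1"]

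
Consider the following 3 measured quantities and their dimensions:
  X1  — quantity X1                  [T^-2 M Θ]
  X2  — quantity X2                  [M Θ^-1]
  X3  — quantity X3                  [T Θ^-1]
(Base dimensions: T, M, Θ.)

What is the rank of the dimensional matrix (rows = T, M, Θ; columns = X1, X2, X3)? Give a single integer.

Dimensional matrix (T×M×Θ by X1×X2×X3):
  T: [-2  0  1]
  M: [ 1  1  0]
  Θ: [ 1 -1 -1]
Row reduction gives pivot columns X1,X2; rank = 2

2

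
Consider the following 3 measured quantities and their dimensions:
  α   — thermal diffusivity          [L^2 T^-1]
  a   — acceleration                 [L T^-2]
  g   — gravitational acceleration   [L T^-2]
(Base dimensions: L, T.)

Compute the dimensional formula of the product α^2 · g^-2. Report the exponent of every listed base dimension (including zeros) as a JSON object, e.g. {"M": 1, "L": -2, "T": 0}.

Write exponents as rows L,T / cols α,a,g:
  L: [ 2  1  1]
  T: [-1 -2 -2]
  [L]: (2)·2+(-2)·1 = 2
  [T]: (2)·-1+(-2)·-2 = 2
⇒ L^2 T^2

{"L": 2, "T": 2}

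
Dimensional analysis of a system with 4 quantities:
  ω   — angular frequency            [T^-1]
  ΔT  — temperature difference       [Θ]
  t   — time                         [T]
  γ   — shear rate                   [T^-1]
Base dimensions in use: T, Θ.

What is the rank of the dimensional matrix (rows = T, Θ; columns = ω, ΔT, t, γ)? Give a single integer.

2

Exponent matrix [T,Θ] × [ω,ΔT,t,γ]:
  T: [-1  0  1 -1]
  Θ: [ 0  1  0  0]
Echelon form has 2 nonzero rows (pivots: ω,ΔT)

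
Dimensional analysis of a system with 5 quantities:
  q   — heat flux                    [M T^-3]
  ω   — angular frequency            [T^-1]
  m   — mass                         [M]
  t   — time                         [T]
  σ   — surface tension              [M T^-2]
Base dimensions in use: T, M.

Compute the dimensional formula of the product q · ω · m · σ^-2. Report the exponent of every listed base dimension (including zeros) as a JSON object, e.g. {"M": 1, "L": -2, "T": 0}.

{"T": 0, "M": 0}

Exponent matrix [T,M] × [q,ω,m,t,σ]:
  T: [-3 -1  0  1 -2]
  M: [ 1  0  1  0  1]
  [T]: (1)·-3+(1)·-1+(1)·0+(-2)·-2 = 0
  [M]: (1)·1+(1)·0+(1)·1+(-2)·1 = 0
⇒ 1 (dimensionless)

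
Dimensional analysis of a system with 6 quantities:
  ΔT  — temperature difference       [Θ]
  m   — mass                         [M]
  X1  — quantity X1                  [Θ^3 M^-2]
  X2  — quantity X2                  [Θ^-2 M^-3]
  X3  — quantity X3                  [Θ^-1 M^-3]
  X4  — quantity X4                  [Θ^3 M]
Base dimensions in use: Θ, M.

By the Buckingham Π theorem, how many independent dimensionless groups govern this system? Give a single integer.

Dimensional matrix (Θ×M by ΔT×m×X1×X2×X3×X4):
  Θ: [ 1  0  3 -2 -1  3]
  M: [ 0  1 -2 -3 -3  1]
Echelon form has 2 nonzero rows (pivots: ΔT,m)
n=6, r=2 ⇒ 4 dimensionless groups

4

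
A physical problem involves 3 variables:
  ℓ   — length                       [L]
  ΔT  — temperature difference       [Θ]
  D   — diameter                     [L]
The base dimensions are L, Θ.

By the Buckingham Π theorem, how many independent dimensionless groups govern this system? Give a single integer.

Exponent matrix [L,Θ] × [ℓ,ΔT,D]:
  L: [ 1  0  1]
  Θ: [ 0  1  0]
RREF → pivots at {ℓ,ΔT} ⇒ r = 2
n=3, r=2 ⇒ 1 dimensionless group

1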